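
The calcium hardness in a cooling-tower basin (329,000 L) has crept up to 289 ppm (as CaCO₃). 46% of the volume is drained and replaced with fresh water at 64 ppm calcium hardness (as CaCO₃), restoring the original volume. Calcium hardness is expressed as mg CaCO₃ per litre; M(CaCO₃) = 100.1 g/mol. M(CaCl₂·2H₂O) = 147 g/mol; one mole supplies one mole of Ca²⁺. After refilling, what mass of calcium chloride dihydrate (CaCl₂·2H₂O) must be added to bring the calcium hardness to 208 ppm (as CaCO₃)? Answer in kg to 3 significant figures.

After draining 46% and refilling: 289 × 0.54 + 64 × 0.46 = 185.5 ppm.
Deficit to target: 208 − 185.5 = 22.5 mg/L.
As CaCO₃: 22.5 mg/L × 329,000 L = 7402 g; ÷ 100.1 = 73.95 mol Ca²⁺.
Mass: 73.95 × 147 = 10,870 g.

10.9 kg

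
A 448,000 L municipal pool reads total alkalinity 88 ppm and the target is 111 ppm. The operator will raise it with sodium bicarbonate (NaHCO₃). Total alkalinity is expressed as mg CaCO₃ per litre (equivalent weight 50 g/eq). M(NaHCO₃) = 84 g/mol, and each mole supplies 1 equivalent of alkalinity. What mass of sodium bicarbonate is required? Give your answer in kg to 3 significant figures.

Alkalinity to add: (111 − 88) = 23 mg/L as CaCO₃ × 448,000 L = 10,300 g as CaCO₃.
Equivalents: 10,300 g ÷ 50 g/eq = 206.1 eq.
NaHCO₃ supplies 1 eq per mole → 206.1 mol.
Mass: 206.1 mol × 84 g/mol = 17,310 g.

17.3 kg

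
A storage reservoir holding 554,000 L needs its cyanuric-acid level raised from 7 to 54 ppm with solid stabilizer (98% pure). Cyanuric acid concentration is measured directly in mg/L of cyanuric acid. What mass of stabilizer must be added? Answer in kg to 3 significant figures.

CYA to add: (54 − 7) = 47 mg/L × 554,000 L = 26,040 g cyanuric acid.
At 98% purity: 26,040 / 0.98 = 26,570 g product.

26.6 kg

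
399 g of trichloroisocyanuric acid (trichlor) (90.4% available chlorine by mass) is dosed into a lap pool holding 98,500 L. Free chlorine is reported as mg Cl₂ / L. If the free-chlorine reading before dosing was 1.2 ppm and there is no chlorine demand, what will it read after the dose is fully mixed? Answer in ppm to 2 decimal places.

Available chlorine delivered: 399 g × 0.904 = 360.7 g as Cl₂.
Concentration rise: 360.7 g / 98,500 L = 3.662 mg/L = 3.66 ppm.
Final FC: 1.2 + 3.66 = 4.86 ppm.

4.86 ppm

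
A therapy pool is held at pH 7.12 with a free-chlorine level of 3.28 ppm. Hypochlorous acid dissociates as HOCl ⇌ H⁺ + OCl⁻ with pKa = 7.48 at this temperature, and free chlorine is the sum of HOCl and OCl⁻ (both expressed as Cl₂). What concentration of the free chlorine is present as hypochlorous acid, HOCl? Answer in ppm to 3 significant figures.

2.28 ppm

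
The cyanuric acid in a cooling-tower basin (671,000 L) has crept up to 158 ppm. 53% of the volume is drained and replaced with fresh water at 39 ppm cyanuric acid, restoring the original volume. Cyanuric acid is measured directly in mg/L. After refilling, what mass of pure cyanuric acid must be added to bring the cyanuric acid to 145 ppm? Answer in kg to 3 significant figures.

33.6 kg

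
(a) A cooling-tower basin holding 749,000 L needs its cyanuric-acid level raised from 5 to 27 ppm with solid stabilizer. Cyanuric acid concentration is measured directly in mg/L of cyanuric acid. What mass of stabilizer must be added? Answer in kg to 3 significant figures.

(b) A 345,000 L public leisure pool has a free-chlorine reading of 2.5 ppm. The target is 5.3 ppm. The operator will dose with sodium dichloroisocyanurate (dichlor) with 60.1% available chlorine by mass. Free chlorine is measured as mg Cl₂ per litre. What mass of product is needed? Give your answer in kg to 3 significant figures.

(a) CYA to add: (27 − 5) = 22 mg/L × 749,000 L = 16,480 g cyanuric acid.

(b) Chlorine deficit: 5.3 − 2.5 = 2.8 ppm = 2.8 mg/L as Cl₂.
(b) Cl₂ equivalent needed: 2.8 mg/L × 345,000 L = 966,000 mg = 966 g.
(b) Product at 60.1% available chlorine: 966 / 0.601 = 1607 g.

(a) 16.5 kg; (b) 1.61 kg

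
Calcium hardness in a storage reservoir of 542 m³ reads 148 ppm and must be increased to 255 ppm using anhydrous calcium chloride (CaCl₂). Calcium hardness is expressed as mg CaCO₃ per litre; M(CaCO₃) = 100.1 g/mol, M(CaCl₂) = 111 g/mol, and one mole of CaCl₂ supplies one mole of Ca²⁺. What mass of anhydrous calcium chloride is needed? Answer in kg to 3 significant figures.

Volume: 542 m³ = 542,000 L.
Hardness to add: (255 − 148) = 107 mg/L as CaCO₃ × 542,000 L = 57,990 g as CaCO₃.
Moles of Ca²⁺ (1 mol Ca²⁺ ≡ 1 mol CaCO₃): 57,990 / 100.1 g/mol = 579.4 mol.
Mass of CaCl₂: 579.4 × 111 = 64,310 g.

64.3 kg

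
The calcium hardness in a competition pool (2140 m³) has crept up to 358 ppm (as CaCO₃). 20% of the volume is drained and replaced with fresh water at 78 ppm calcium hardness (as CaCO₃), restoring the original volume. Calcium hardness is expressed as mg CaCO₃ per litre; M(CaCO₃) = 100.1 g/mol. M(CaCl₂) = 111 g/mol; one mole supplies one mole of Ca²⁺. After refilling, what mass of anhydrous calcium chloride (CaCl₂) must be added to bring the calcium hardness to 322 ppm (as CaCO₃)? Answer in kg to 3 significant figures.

47.5 kg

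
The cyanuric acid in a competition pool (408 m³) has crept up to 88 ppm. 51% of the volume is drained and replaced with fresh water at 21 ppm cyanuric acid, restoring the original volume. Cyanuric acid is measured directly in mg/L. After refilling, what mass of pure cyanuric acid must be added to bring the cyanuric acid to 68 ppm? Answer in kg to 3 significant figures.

5.78 kg

Volume: 408 m³ = 408,000 L.
After draining 51% and refilling: 88 × 0.49 + 21 × 0.51 = 53.83 ppm.
Deficit to target: 68 − 53.83 = 14.17 mg/L.
Mass: 14.17 mg/L × 408,000 L = 5781 g cyanuric acid.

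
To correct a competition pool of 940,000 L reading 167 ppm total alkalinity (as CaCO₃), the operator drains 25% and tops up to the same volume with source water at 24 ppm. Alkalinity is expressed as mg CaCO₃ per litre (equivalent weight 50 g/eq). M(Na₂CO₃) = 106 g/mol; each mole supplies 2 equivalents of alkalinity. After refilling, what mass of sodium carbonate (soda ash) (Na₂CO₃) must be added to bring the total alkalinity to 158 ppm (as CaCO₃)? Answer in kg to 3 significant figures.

26.7 kg

After draining 25% and refilling: 167 × 0.75 + 24 × 0.25 = 131.25 ppm.
Deficit to target: 158 − 131.25 = 26.75 mg/L.
As CaCO₃: 26.75 mg/L × 940,000 L = 25,140 g; ÷ 50 g/eq ÷ 2 = 251.4 mol Na₂CO₃.
Mass: 251.4 × 106 = 26,650 g.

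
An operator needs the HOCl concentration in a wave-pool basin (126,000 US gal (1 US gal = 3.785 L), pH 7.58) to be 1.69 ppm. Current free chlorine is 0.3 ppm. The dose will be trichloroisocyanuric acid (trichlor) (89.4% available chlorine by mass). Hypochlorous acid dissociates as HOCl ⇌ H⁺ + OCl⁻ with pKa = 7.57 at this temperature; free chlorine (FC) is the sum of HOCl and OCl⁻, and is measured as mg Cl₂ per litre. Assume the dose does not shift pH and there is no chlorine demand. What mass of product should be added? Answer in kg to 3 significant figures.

1.66 kg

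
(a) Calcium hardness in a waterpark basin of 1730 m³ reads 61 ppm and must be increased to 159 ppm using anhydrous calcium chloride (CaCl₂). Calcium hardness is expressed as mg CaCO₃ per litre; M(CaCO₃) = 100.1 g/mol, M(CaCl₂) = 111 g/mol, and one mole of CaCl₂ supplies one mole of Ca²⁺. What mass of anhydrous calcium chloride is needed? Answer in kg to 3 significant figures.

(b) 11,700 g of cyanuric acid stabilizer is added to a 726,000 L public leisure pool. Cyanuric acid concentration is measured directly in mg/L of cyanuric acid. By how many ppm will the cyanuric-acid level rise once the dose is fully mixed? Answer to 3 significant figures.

(a) 188 kg; (b) 16.1 ppm

(a) Volume: 1730 m³ = 1,730,000 L.
(a) Hardness to add: (159 − 61) = 98 mg/L as CaCO₃ × 1,730,000 L = 169,500 g as CaCO₃.
(a) Moles of Ca²⁺ (1 mol Ca²⁺ ≡ 1 mol CaCO₃): 169,500 / 100.1 g/mol = 1694 mol.
(a) Mass of CaCl₂: 1694 × 111 = 188,000 g.

(b) Rise: 11,700 g / 726,000 L × 1000 = 16.12 mg/L.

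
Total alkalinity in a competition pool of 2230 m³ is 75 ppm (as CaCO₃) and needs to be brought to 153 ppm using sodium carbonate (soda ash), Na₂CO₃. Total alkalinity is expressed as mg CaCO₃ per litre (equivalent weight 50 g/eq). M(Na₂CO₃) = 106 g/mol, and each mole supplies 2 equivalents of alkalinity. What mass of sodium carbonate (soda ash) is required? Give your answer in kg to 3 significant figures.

Volume: 2230 m³ = 2,230,000 L.
Alkalinity to add: (153 − 75) = 78 mg/L as CaCO₃ × 2,230,000 L = 173,900 g as CaCO₃.
Equivalents: 173,900 g ÷ 50 g/eq = 3479 eq.
Each mole of Na₂CO₃ supplies 2 eq, so 3479 / 2 = 1739 mol.
Mass: 1739 mol × 106 g/mol = 184,400 g.

184 kg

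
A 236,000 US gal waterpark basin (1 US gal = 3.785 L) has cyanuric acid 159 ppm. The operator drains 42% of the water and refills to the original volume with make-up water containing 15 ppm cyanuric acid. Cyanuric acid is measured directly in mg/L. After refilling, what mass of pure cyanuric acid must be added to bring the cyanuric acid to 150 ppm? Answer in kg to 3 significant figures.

46.0 kg

Volume: 236,000 US gal × 3.785 L/gal = 893,260 L.
After draining 42% and refilling: 159 × 0.58 + 15 × 0.42 = 98.52 ppm.
Deficit to target: 150 − 98.52 = 51.48 mg/L.
Mass: 51.48 mg/L × 893,260 L = 45,990 g cyanuric acid.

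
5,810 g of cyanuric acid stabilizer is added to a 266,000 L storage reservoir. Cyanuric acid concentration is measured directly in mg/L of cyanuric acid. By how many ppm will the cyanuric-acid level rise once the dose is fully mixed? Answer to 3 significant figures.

Rise: 5,810 g / 266,000 L × 1000 = 21.84 mg/L.

21.8 ppm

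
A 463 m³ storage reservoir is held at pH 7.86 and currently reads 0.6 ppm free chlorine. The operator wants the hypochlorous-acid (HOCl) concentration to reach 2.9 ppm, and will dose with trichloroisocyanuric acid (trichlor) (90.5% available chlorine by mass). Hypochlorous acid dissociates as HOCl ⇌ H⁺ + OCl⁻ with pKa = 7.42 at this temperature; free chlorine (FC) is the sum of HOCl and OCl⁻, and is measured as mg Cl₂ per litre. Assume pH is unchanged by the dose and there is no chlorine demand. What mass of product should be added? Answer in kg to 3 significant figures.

5.26 kg

Volume: 463 m³ = 463,000 L.
[OCl⁻]/[HOCl] = 10^(pH − pKa) = 10^(7.86 − 7.42) = 2.754; fraction as HOCl = 1/(1 + 2.754) = 0.2664.
Free chlorine required for 2.9 ppm HOCl: 2.9 / 0.2664 = 10.89 ppm.
FC to add: 10.89 − 0.6 = 10.29 mg/L as Cl₂.
Cl₂ equivalent: 10.29 mg/L × 463,000 L = 4763 g.
Product at 90.5% available Cl: 4763 / 0.905 = 5263 g.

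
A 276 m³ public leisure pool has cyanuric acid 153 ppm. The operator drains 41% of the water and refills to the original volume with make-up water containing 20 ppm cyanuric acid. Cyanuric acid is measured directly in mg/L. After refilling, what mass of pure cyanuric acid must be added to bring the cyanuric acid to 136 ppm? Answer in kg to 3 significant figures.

Volume: 276 m³ = 276,000 L.
After draining 41% and refilling: 153 × 0.59 + 20 × 0.41 = 98.47 ppm.
Deficit to target: 136 − 98.47 = 37.53 mg/L.
Mass: 37.53 mg/L × 276,000 L = 10,360 g cyanuric acid.

10.4 kg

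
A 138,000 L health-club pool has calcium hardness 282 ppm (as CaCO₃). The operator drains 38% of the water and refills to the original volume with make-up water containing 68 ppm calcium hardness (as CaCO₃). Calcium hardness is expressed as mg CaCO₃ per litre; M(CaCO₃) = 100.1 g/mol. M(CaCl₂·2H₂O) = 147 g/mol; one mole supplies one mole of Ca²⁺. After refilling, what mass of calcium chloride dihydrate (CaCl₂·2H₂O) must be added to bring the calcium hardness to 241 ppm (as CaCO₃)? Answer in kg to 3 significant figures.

8.17 kg

After draining 38% and refilling: 282 × 0.62 + 68 × 0.38 = 200.68 ppm.
Deficit to target: 241 − 200.68 = 40.32 mg/L.
As CaCO₃: 40.32 mg/L × 138,000 L = 5564 g; ÷ 100.1 = 55.59 mol Ca²⁺.
Mass: 55.59 × 147 = 8171 g.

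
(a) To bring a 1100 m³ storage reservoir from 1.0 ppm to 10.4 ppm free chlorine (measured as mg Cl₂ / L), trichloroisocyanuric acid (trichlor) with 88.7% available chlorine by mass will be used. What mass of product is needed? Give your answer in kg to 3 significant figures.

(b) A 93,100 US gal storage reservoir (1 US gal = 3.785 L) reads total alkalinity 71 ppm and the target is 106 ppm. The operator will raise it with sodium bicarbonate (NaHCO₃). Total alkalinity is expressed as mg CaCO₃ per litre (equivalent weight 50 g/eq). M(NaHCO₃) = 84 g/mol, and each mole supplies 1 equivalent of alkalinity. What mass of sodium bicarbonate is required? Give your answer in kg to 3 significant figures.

(a) 11.7 kg; (b) 20.7 kg

(a) Volume: 1100 m³ = 1,100,000 L.
(a) Chlorine deficit: 10.4 − 1.0 = 9.4 ppm = 9.4 mg/L as Cl₂.
(a) Cl₂ equivalent needed: 9.4 mg/L × 1,100,000 L = 10,340,000 mg = 10,340 g.
(a) Product at 88.7% available chlorine: 10,340 / 0.887 = 11,660 g.

(b) Volume: 93,100 US gal × 3.785 L/gal = 352,384 L.
(b) Alkalinity to add: (106 − 71) = 35 mg/L as CaCO₃ × 352,384 L = 12,330 g as CaCO₃.
(b) Equivalents: 12,330 g ÷ 50 g/eq = 246.7 eq.
(b) NaHCO₃ supplies 1 eq per mole → 246.7 mol.
(b) Mass: 246.7 mol × 84 g/mol = 20,720 g.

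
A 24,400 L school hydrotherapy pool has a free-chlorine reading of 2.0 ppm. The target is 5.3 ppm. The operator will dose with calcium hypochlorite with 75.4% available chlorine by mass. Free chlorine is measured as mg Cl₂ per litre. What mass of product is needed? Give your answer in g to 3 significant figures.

Chlorine deficit: 5.3 − 2.0 = 3.3 ppm = 3.3 mg/L as Cl₂.
Cl₂ equivalent needed: 3.3 mg/L × 24,400 L = 80,520 mg = 80.52 g.
Product at 75.4% available chlorine: 80.52 / 0.754 = 106.8 g.

107 g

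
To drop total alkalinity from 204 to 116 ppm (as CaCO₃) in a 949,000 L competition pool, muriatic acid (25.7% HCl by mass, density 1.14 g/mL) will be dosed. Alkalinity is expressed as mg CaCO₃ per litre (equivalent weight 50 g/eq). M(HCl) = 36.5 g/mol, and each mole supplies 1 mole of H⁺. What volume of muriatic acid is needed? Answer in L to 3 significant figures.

Alkalinity to neutralize: (204 − 116) = 88 mg/L as CaCO₃ × 949,000 L = 83,510 g as CaCO₃.
Equivalents of H⁺ required: 83,510 ÷ 50 g/eq = 1670 eq = 1670 mol HCl.
Mass of HCl: 1670 × 36.5 = 60,960 g.
Mass of 25.7% solution: 60,960 / 0.257 = 237,200 g.
Volume: 237,200 g ÷ 1.14 g/mL = 208,100 mL.

208 L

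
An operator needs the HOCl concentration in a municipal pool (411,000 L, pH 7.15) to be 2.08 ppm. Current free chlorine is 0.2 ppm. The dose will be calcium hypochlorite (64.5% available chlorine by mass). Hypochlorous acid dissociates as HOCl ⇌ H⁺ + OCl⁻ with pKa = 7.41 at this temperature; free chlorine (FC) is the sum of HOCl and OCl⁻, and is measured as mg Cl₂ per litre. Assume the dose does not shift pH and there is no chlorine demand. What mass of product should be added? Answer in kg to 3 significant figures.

[OCl⁻]/[HOCl] = 10^(pH − pKa) = 10^(7.15 − 7.41) = 0.5495; fraction as HOCl = 1/(1 + 0.5495) = 0.6454.
Free chlorine required for 2.08 ppm HOCl: 2.08 / 0.6454 = 3.223 ppm.
FC to add: 3.223 − 0.2 = 3.023 mg/L as Cl₂.
Cl₂ equivalent: 3.023 mg/L × 411,000 L = 1242 g.
Product at 64.5% available Cl: 1242 / 0.645 = 1926 g.

1.93 kg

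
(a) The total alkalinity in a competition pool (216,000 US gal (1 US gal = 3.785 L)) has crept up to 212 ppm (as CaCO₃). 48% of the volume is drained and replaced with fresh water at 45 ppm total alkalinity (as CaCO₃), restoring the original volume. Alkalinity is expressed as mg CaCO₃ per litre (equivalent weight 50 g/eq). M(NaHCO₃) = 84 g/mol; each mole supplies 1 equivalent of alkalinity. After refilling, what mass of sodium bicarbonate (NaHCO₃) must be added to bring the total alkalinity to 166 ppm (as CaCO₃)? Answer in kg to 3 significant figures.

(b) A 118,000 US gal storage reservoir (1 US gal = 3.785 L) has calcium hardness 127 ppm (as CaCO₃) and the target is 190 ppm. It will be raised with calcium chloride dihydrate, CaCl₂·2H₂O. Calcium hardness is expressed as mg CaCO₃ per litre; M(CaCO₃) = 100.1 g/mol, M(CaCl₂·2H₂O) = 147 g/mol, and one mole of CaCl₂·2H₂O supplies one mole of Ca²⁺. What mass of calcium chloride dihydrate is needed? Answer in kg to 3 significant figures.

(a) 46.9 kg; (b) 41.3 kg

(a) Volume: 216,000 US gal × 3.785 L/gal = 817,560 L.
(a) After draining 48% and refilling: 212 × 0.52 + 45 × 0.48 = 131.84 ppm.
(a) Deficit to target: 166 − 131.84 = 34.16 mg/L.
(a) As CaCO₃: 34.16 mg/L × 817,560 L = 27,930 g; ÷ 50 g/eq ÷ 1 = 558.6 mol NaHCO₃.
(a) Mass: 558.6 × 84 = 46,920 g.

(b) Volume: 118,000 US gal × 3.785 L/gal = 446,630 L.
(b) Hardness to add: (190 − 127) = 63 mg/L as CaCO₃ × 446,630 L = 28,140 g as CaCO₃.
(b) Moles of Ca²⁺ (1 mol Ca²⁺ ≡ 1 mol CaCO₃): 28,140 / 100.1 g/mol = 281.1 mol.
(b) Mass of CaCl₂·2H₂O: 281.1 × 147 = 41,320 g.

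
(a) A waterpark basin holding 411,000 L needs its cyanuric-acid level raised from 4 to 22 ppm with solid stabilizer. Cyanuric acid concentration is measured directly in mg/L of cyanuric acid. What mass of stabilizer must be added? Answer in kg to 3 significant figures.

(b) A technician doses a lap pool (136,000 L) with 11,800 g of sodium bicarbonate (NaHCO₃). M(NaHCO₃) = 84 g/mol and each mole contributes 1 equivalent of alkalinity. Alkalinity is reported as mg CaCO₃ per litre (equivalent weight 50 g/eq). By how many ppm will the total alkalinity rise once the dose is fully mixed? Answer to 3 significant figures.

(a) CYA to add: (22 − 4) = 18 mg/L × 411,000 L = 7398 g cyanuric acid.

(b) Moles of NaHCO₃: 11,800 g ÷ 84 g/mol = 140.5 mol → 140.5 eq of alkalinity.
(b) As CaCO₃: 140.5 eq × 50 g/eq = 7024 g.
(b) Rise: 7024 g / 136,000 L × 1000 = 51.65 mg/L.

(a) 7.40 kg; (b) 51.6 ppm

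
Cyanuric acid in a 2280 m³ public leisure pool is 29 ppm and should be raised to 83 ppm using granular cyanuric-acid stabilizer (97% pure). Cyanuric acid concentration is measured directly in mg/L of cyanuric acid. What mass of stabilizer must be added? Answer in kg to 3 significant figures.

Volume: 2280 m³ = 2,280,000 L.
CYA to add: (83 − 29) = 54 mg/L × 2,280,000 L = 123,100 g cyanuric acid.
At 97% purity: 123,100 / 0.97 = 126,900 g product.

127 kg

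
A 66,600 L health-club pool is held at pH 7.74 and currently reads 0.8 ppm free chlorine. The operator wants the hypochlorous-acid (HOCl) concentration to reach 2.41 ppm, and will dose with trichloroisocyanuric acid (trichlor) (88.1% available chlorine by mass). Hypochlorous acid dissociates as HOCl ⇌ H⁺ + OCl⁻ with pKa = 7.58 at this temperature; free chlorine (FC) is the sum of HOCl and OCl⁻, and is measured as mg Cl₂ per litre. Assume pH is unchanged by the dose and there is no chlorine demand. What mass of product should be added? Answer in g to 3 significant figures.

[OCl⁻]/[HOCl] = 10^(pH − pKa) = 10^(7.74 − 7.58) = 1.445; fraction as HOCl = 1/(1 + 1.445) = 0.4089.
Free chlorine required for 2.41 ppm HOCl: 2.41 / 0.4089 = 5.894 ppm.
FC to add: 5.894 − 0.8 = 5.094 mg/L as Cl₂.
Cl₂ equivalent: 5.094 mg/L × 66,600 L = 339.2 g.
Product at 88.1% available Cl: 339.2 / 0.881 = 385 g.

385 g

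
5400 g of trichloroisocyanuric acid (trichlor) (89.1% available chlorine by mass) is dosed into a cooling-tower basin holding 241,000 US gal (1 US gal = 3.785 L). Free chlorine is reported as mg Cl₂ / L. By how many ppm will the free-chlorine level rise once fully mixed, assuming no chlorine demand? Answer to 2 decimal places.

5.27 ppm

Volume: 241,000 US gal × 3.785 L/gal = 912,185 L.
Available chlorine delivered: 5400 g × 0.891 = 4811 g as Cl₂.
Concentration rise: 4811 g / 912,185 L = 5.275 mg/L = 5.27 ppm.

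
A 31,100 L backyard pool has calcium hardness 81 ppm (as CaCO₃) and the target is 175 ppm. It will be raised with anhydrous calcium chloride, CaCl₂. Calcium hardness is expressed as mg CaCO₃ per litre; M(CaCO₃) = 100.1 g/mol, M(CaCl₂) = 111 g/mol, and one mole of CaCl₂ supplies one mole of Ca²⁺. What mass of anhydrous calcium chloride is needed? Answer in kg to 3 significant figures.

3.24 kg

Hardness to add: (175 − 81) = 94 mg/L as CaCO₃ × 31,100 L = 2923 g as CaCO₃.
Moles of Ca²⁺ (1 mol Ca²⁺ ≡ 1 mol CaCO₃): 2923 / 100.1 g/mol = 29.2 mol.
Mass of CaCl₂: 29.2 × 111 = 3242 g.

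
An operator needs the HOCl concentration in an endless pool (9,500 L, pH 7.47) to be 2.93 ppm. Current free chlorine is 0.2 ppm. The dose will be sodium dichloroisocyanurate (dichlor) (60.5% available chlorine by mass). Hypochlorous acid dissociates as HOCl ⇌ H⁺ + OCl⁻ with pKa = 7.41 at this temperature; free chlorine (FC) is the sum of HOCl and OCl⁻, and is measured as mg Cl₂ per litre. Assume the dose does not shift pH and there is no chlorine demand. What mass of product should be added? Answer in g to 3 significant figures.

95.7 g

[OCl⁻]/[HOCl] = 10^(pH − pKa) = 10^(7.47 − 7.41) = 1.148; fraction as HOCl = 1/(1 + 1.148) = 0.4655.
Free chlorine required for 2.93 ppm HOCl: 2.93 / 0.4655 = 6.294 ppm.
FC to add: 6.294 − 0.2 = 6.094 mg/L as Cl₂.
Cl₂ equivalent: 6.094 mg/L × 9,500 L = 57.89 g.
Product at 60.5% available Cl: 57.89 / 0.605 = 95.69 g.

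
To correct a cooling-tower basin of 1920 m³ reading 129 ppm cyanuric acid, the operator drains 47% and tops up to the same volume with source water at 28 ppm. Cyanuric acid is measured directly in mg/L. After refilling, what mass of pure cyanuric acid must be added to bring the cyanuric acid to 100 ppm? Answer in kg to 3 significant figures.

Volume: 1920 m³ = 1,920,000 L.
After draining 47% and refilling: 129 × 0.53 + 28 × 0.47 = 81.53 ppm.
Deficit to target: 100 − 81.53 = 18.47 mg/L.
Mass: 18.47 mg/L × 1,920,000 L = 35,460 g cyanuric acid.

35.5 kg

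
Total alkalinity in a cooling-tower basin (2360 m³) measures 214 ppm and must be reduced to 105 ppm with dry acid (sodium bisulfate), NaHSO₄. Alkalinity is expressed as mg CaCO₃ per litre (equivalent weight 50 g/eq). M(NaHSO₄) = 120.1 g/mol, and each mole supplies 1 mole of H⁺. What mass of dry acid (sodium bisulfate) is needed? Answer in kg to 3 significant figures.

Volume: 2360 m³ = 2,360,000 L.
Alkalinity to neutralize: (214 − 105) = 109 mg/L as CaCO₃ × 2,360,000 L = 257,200 g as CaCO₃.
Equivalents of H⁺ required: 257,200 ÷ 50 g/eq = 5145 eq = 5145 mol NaHSO₄.
Mass of NaHSO₄: 5145 × 120.1 = 617,900 g.

618 kg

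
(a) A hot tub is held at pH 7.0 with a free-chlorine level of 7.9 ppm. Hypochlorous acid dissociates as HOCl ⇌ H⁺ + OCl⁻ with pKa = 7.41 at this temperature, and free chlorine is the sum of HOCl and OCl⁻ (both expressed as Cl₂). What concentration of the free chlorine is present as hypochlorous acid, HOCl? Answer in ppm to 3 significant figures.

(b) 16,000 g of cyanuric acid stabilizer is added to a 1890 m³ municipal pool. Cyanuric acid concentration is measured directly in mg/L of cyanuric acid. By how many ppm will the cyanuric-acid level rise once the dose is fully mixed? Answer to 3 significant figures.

(a) 5.69 ppm; (b) 8.47 ppm

(a) [OCl⁻]/[HOCl] = 10^(pH − pKa) = 10^(7.0 − 7.41) = 10^-0.41 = 0.389.
(a) Fraction as HOCl = 1 / (1 + 0.389) = 0.7199.
(a) HOCl = 0.7199 × 7.9 ppm = 5.687 ppm.

(b) Volume: 1890 m³ = 1,890,000 L.
(b) Rise: 16,000 g / 1,890,000 L × 1000 = 8.466 mg/L.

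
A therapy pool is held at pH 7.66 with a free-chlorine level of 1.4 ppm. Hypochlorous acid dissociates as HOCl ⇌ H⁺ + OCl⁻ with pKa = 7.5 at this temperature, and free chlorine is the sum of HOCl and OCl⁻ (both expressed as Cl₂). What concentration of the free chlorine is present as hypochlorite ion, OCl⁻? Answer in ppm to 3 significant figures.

[OCl⁻]/[HOCl] = 10^(pH − pKa) = 10^(7.66 − 7.5) = 10^0.16 = 1.445.
Fraction as HOCl = 1 / (1 + 1.445) = 0.4089.
OCl⁻ = (1 − 0.4089) × 1.4 ppm = 0.8275 ppm.

0.828 ppm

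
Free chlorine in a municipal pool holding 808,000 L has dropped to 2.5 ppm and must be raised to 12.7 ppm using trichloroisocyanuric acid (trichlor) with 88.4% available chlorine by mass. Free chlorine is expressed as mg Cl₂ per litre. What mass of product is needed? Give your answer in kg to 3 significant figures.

9.32 kg

Chlorine deficit: 12.7 − 2.5 = 10.2 ppm = 10.2 mg/L as Cl₂.
Cl₂ equivalent needed: 10.2 mg/L × 808,000 L = 8,242,000 mg = 8242 g.
Product at 88.4% available chlorine: 8242 / 0.884 = 9323 g.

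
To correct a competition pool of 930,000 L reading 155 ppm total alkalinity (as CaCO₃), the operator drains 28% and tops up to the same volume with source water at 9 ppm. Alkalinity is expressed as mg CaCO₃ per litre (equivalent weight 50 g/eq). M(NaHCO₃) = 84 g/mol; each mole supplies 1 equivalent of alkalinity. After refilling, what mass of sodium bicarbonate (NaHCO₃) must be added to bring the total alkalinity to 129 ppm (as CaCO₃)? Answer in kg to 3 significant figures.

After draining 28% and refilling: 155 × 0.72 + 9 × 0.28 = 114.12 ppm.
Deficit to target: 129 − 114.12 = 14.88 mg/L.
As CaCO₃: 14.88 mg/L × 930,000 L = 13,840 g; ÷ 50 g/eq ÷ 1 = 276.8 mol NaHCO₃.
Mass: 276.8 × 84 = 23,250 g.

23.2 kg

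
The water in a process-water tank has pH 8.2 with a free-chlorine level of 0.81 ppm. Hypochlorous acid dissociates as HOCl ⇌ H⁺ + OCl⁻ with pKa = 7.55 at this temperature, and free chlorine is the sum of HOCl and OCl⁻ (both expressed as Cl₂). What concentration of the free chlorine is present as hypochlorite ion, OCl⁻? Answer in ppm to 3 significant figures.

0.662 ppm

[OCl⁻]/[HOCl] = 10^(pH − pKa) = 10^(8.2 − 7.55) = 10^0.65 = 4.467.
Fraction as HOCl = 1 / (1 + 4.467) = 0.1829.
OCl⁻ = (1 − 0.1829) × 0.81 ppm = 0.6618 ppm.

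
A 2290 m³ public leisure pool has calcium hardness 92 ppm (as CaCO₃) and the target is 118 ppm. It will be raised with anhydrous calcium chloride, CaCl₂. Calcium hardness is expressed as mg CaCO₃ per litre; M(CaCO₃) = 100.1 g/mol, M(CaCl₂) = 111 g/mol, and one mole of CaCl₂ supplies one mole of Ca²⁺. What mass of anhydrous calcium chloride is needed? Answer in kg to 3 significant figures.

Volume: 2290 m³ = 2,290,000 L.
Hardness to add: (118 − 92) = 26 mg/L as CaCO₃ × 2,290,000 L = 59,540 g as CaCO₃.
Moles of Ca²⁺ (1 mol Ca²⁺ ≡ 1 mol CaCO₃): 59,540 / 100.1 g/mol = 594.8 mol.
Mass of CaCl₂: 594.8 × 111 = 66,020 g.

66.0 kg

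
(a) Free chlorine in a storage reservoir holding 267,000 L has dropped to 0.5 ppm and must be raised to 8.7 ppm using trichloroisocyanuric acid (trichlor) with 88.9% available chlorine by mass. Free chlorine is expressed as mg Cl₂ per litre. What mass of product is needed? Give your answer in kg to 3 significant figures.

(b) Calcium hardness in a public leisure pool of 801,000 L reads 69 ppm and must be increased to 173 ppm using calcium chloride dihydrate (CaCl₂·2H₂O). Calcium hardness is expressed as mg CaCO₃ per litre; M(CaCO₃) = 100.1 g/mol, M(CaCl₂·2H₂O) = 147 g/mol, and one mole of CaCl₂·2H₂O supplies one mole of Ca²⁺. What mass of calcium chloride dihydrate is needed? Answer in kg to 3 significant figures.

(a) 2.46 kg; (b) 122 kg

(a) Chlorine deficit: 8.7 − 0.5 = 8.2 ppm = 8.2 mg/L as Cl₂.
(a) Cl₂ equivalent needed: 8.2 mg/L × 267,000 L = 2,189,000 mg = 2189 g.
(a) Product at 88.9% available chlorine: 2189 / 0.889 = 2463 g.

(b) Hardness to add: (173 − 69) = 104 mg/L as CaCO₃ × 801,000 L = 83,300 g as CaCO₃.
(b) Moles of Ca²⁺ (1 mol Ca²⁺ ≡ 1 mol CaCO₃): 83,300 / 100.1 g/mol = 832.2 mol.
(b) Mass of CaCl₂·2H₂O: 832.2 × 147 = 122,300 g.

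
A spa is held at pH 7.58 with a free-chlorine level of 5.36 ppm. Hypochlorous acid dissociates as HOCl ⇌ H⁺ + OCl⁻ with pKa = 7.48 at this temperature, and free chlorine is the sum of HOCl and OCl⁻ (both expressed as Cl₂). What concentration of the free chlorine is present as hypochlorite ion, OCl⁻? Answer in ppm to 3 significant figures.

[OCl⁻]/[HOCl] = 10^(pH − pKa) = 10^(7.58 − 7.48) = 10^0.10 = 1.259.
Fraction as HOCl = 1 / (1 + 1.259) = 0.4427.
OCl⁻ = (1 − 0.4427) × 5.36 ppm = 2.987 ppm.

2.99 ppm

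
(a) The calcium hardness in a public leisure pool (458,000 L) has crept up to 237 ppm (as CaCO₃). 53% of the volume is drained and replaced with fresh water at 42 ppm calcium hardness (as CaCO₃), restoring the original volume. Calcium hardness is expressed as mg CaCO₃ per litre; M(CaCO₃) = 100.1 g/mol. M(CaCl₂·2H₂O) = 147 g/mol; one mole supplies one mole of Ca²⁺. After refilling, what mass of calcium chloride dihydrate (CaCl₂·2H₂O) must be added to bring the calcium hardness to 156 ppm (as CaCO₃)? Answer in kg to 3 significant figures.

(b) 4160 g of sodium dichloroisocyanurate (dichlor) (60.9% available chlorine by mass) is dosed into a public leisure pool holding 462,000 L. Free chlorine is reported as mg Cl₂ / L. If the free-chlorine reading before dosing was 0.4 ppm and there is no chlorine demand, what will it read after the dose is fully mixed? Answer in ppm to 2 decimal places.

(a) 15.0 kg; (b) 5.88 ppm

(a) After draining 53% and refilling: 237 × 0.47 + 42 × 0.53 = 133.65 ppm.
(a) Deficit to target: 156 − 133.65 = 22.35 mg/L.
(a) As CaCO₃: 22.35 mg/L × 458,000 L = 10,240 g; ÷ 100.1 = 102.3 mol Ca²⁺.
(a) Mass: 102.3 × 147 = 15,030 g.

(b) Available chlorine delivered: 4160 g × 0.609 = 2533 g as Cl₂.
(b) Concentration rise: 2533 g / 462,000 L = 5.484 mg/L = 5.48 ppm.
(b) Final FC: 0.4 + 5.48 = 5.88 ppm.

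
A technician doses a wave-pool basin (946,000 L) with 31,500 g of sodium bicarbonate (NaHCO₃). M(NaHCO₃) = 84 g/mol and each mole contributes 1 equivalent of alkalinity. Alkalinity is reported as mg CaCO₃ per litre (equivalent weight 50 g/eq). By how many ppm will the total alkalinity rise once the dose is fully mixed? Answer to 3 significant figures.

Moles of NaHCO₃: 31,500 g ÷ 84 g/mol = 375 mol → 375 eq of alkalinity.
As CaCO₃: 375 eq × 50 g/eq = 18,750 g.
Rise: 18,750 g / 946,000 L × 1000 = 19.82 mg/L.

19.8 ppm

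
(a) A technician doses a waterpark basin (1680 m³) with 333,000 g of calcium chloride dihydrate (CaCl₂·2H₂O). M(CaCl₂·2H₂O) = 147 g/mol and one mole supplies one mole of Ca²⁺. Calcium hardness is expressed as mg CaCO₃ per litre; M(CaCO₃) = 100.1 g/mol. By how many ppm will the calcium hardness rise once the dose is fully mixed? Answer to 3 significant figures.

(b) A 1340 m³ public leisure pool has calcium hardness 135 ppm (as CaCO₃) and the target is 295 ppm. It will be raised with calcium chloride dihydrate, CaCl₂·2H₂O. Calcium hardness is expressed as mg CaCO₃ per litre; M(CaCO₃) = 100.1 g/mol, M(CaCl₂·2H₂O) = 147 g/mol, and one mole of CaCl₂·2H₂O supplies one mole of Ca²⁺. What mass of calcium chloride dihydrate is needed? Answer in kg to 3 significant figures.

(a) Volume: 1680 m³ = 1,680,000 L.
(a) Moles of Ca²⁺: 333,000 g ÷ 147 g/mol = 2265 mol.
(a) As CaCO₃: 2265 mol × 100.1 g/mol = 226,800 g.
(a) Rise: 226,800 g / 1,680,000 L × 1000 = 135 mg/L.

(b) Volume: 1340 m³ = 1,340,000 L.
(b) Hardness to add: (295 − 135) = 160 mg/L as CaCO₃ × 1,340,000 L = 214,400 g as CaCO₃.
(b) Moles of Ca²⁺ (1 mol Ca²⁺ ≡ 1 mol CaCO₃): 214,400 / 100.1 g/mol = 2142 mol.
(b) Mass of CaCl₂·2H₂O: 2142 × 147 = 314,900 g.

(a) 135 ppm; (b) 315 kg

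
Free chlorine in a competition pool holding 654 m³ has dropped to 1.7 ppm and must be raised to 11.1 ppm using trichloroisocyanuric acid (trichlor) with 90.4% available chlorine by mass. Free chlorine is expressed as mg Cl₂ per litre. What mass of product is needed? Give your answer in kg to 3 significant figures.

6.80 kg

Volume: 654 m³ = 654,000 L.
Chlorine deficit: 11.1 − 1.7 = 9.4 ppm = 9.4 mg/L as Cl₂.
Cl₂ equivalent needed: 9.4 mg/L × 654,000 L = 6,148,000 mg = 6148 g.
Product at 90.4% available chlorine: 6148 / 0.904 = 6800 g.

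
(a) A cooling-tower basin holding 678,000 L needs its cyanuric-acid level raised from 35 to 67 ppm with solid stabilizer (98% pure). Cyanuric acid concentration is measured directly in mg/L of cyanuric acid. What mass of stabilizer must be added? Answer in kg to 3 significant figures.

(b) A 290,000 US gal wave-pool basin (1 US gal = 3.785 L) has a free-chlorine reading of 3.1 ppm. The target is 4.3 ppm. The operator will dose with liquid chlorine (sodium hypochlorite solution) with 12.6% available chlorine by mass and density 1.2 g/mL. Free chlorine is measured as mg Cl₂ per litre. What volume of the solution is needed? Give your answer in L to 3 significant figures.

(a) 22.1 kg; (b) 8.71 L

(a) CYA to add: (67 − 35) = 32 mg/L × 678,000 L = 21,700 g cyanuric acid.
(a) At 98% purity: 21,700 / 0.98 = 22,140 g product.

(b) Volume: 290,000 US gal × 3.785 L/gal = 1,097,650 L.
(b) Chlorine deficit: 4.3 − 3.1 = 1.2 ppm = 1.2 mg/L as Cl₂.
(b) Cl₂ equivalent needed: 1.2 mg/L × 1,097,650 L = 1,317,000 mg = 1317 g.
(b) Product at 12.6% available chlorine: 1317 / 0.126 = 10,450 g.
(b) Volume at density 1.2 g/mL: 10,450 g ÷ 1.2 g/mL = 8712 mL.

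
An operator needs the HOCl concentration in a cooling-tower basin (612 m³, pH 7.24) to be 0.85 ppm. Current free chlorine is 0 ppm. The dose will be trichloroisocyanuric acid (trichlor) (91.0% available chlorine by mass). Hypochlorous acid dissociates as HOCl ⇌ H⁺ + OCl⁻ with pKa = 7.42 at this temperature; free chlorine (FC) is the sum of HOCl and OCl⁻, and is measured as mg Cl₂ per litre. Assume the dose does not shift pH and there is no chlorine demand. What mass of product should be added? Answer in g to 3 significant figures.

949 g

Volume: 612 m³ = 612,000 L.
[OCl⁻]/[HOCl] = 10^(pH − pKa) = 10^(7.24 − 7.42) = 0.6607; fraction as HOCl = 1/(1 + 0.6607) = 0.6022.
Free chlorine required for 0.85 ppm HOCl: 0.85 / 0.6022 = 1.412 ppm.
FC to add: 1.412 − 0 = 1.412 mg/L as Cl₂.
Cl₂ equivalent: 1.412 mg/L × 612,000 L = 863.9 g.
Product at 91.0% available Cl: 863.9 / 0.91 = 949.3 g.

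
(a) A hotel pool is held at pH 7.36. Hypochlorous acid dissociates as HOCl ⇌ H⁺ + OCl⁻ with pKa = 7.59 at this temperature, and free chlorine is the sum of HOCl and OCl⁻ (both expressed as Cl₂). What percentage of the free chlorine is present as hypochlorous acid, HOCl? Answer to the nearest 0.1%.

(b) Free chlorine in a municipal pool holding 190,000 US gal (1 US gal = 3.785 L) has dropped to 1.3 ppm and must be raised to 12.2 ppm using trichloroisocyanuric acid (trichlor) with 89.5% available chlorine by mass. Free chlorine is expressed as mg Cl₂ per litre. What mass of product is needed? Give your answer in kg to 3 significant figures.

(a) 62.9%; (b) 8.76 kg

(a) [OCl⁻]/[HOCl] = 10^(pH − pKa) = 10^(7.36 − 7.59) = 10^-0.23 = 0.5888.
(a) Fraction as HOCl = 1 / (1 + 0.5888) = 0.6294.

(b) Volume: 190,000 US gal × 3.785 L/gal = 719,150 L.
(b) Chlorine deficit: 12.2 − 1.3 = 10.9 ppm = 10.9 mg/L as Cl₂.
(b) Cl₂ equivalent needed: 10.9 mg/L × 719,150 L = 7,839,000 mg = 7839 g.
(b) Product at 89.5% available chlorine: 7839 / 0.895 = 8758 g.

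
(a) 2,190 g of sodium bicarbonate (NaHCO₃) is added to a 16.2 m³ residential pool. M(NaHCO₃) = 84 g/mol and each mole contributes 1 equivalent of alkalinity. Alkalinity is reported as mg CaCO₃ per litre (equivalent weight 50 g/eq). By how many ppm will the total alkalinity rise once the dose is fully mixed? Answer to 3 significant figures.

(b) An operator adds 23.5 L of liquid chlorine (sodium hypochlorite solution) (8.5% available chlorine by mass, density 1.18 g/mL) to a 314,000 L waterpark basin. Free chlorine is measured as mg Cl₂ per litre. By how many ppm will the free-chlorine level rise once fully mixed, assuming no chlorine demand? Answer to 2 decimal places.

(a) 80.5 ppm; (b) 7.51 ppm

(a) Volume: 16.2 m³ = 16,200 L.
(a) Moles of NaHCO₃: 2,190 g ÷ 84 g/mol = 26.07 mol → 26.07 eq of alkalinity.
(a) As CaCO₃: 26.07 eq × 50 g/eq = 1304 g.
(a) Rise: 1304 g / 16,200 L × 1000 = 80.47 mg/L.

(b) Mass of solution: 23.5 L × 1000 mL/L × 1.18 g/mL = 27,730 g.
(b) Available chlorine delivered: 27,730 g × 0.085 = 2357 g as Cl₂.
(b) Concentration rise: 2357 g / 314,000 L = 7.507 mg/L = 7.51 ppm.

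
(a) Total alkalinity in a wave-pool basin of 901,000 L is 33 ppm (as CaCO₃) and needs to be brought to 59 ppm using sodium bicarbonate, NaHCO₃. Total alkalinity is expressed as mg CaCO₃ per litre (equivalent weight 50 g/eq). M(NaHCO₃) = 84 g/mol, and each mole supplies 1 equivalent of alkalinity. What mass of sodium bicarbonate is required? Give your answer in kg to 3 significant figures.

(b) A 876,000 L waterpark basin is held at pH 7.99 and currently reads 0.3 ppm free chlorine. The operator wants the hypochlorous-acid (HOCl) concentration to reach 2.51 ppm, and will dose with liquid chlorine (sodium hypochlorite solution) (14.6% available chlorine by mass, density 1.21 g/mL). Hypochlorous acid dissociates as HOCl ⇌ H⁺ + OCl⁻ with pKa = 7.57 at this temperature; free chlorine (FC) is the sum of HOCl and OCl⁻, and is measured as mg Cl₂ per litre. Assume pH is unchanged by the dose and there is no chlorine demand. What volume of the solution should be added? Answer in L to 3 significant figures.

(a) 39.4 kg; (b) 43.7 L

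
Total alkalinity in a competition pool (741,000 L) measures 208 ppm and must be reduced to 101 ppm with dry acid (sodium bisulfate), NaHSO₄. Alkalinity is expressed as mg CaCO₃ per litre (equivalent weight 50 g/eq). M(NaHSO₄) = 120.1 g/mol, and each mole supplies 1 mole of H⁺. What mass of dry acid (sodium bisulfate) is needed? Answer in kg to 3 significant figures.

190 kg

Alkalinity to neutralize: (208 − 101) = 107 mg/L as CaCO₃ × 741,000 L = 79,290 g as CaCO₃.
Equivalents of H⁺ required: 79,290 ÷ 50 g/eq = 1586 eq = 1586 mol NaHSO₄.
Mass of NaHSO₄: 1586 × 120.1 = 190,400 g.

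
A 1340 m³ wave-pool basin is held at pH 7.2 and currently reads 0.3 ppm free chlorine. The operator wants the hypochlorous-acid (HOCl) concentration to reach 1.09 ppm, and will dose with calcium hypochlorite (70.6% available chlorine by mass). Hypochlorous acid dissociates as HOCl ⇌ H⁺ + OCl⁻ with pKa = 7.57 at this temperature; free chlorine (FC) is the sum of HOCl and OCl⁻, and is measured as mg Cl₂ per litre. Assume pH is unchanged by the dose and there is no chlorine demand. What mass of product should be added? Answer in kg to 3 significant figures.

2.38 kg

Volume: 1340 m³ = 1,340,000 L.
[OCl⁻]/[HOCl] = 10^(pH − pKa) = 10^(7.2 − 7.57) = 0.4266; fraction as HOCl = 1/(1 + 0.4266) = 0.701.
Free chlorine required for 1.09 ppm HOCl: 1.09 / 0.701 = 1.555 ppm.
FC to add: 1.555 − 0.3 = 1.255 mg/L as Cl₂.
Cl₂ equivalent: 1.255 mg/L × 1,340,000 L = 1682 g.
Product at 70.6% available Cl: 1682 / 0.706 = 2382 g.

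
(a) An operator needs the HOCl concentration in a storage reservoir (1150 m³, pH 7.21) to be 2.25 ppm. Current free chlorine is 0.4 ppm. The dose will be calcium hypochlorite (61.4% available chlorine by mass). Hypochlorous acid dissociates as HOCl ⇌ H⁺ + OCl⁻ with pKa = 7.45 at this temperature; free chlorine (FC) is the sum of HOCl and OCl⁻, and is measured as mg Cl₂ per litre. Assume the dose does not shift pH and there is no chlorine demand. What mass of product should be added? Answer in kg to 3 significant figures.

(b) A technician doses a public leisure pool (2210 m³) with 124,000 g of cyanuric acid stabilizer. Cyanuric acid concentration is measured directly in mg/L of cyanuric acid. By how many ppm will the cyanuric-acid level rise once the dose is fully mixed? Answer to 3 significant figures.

(a) 5.89 kg; (b) 56.1 ppm

(a) Volume: 1150 m³ = 1,150,000 L.
(a) [OCl⁻]/[HOCl] = 10^(pH − pKa) = 10^(7.21 − 7.45) = 0.5754; fraction as HOCl = 1/(1 + 0.5754) = 0.6347.
(a) Free chlorine required for 2.25 ppm HOCl: 2.25 / 0.6347 = 3.545 ppm.
(a) FC to add: 3.545 − 0.4 = 3.145 mg/L as Cl₂.
(a) Cl₂ equivalent: 3.145 mg/L × 1,150,000 L = 3616 g.
(a) Product at 61.4% available Cl: 3616 / 0.614 = 5890 g.

(b) Volume: 2210 m³ = 2,210,000 L.
(b) Rise: 124,000 g / 2,210,000 L × 1000 = 56.11 mg/L.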